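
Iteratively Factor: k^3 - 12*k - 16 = (k + 2)*(k^2 - 2*k - 8) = (k - 4)*(k + 2)*(k + 2)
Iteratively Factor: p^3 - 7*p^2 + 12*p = (p)*(p^2 - 7*p + 12) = p*(p - 3)*(p - 4)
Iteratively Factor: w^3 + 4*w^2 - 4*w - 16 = (w + 2)*(w^2 + 2*w - 8) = (w + 2)*(w + 4)*(w - 2)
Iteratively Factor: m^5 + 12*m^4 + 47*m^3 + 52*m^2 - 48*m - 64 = (m - 1)*(m^4 + 13*m^3 + 60*m^2 + 112*m + 64) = (m - 1)*(m + 4)*(m^3 + 9*m^2 + 24*m + 16) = (m - 1)*(m + 4)^2*(m^2 + 5*m + 4) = (m - 1)*(m + 1)*(m + 4)^2*(m + 4)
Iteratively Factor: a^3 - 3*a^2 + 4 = (a + 1)*(a^2 - 4*a + 4) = (a - 2)*(a + 1)*(a - 2)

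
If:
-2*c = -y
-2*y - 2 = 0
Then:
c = -1/2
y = -1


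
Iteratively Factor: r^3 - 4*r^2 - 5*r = (r - 5)*(r^2 + r) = r*(r - 5)*(r + 1)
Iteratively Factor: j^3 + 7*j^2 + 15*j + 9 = (j + 3)*(j^2 + 4*j + 3) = (j + 3)^2*(j + 1)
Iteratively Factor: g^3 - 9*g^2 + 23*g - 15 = (g - 5)*(g^2 - 4*g + 3) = (g - 5)*(g - 1)*(g - 3)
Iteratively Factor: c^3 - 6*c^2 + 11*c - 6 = (c - 2)*(c^2 - 4*c + 3) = (c - 2)*(c - 1)*(c - 3)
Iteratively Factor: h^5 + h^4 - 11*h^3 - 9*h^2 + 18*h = (h + 3)*(h^4 - 2*h^3 - 5*h^2 + 6*h) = (h - 3)*(h + 3)*(h^3 + h^2 - 2*h) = (h - 3)*(h - 1)*(h + 3)*(h^2 + 2*h) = h*(h - 3)*(h - 1)*(h + 3)*(h + 2)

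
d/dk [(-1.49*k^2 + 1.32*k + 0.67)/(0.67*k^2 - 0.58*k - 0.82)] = (-0.0202*k^2 + 1.5458*k - 0.6938)/(0.4489*k^4 - 0.7772*k^3 - 0.7624*k^2 + 0.9512*k + 0.6724)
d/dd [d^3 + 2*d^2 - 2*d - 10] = 3*d^2 + 4*d - 2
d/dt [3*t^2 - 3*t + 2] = 6*t - 3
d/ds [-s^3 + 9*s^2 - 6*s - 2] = -3*s^2 + 18*s - 6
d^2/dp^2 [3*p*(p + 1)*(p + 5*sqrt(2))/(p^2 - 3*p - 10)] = 12*(11*p^3 + 10*sqrt(2)*p^3 + 60*p^2 + 75*sqrt(2)*p^2 + 75*sqrt(2)*p + 150*p + 50 + 175*sqrt(2))/(p^6 - 9*p^5 - 3*p^4 + 153*p^3 + 30*p^2 - 900*p - 1000)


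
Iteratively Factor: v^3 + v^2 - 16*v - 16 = (v + 1)*(v^2 - 16) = (v + 1)*(v + 4)*(v - 4)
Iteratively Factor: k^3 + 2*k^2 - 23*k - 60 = (k - 5)*(k^2 + 7*k + 12) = (k - 5)*(k + 3)*(k + 4)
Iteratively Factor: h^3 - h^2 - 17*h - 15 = (h + 1)*(h^2 - 2*h - 15) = (h - 5)*(h + 1)*(h + 3)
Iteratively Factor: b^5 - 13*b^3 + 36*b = (b + 2)*(b^4 - 2*b^3 - 9*b^2 + 18*b) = (b - 3)*(b + 2)*(b^3 + b^2 - 6*b) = b*(b - 3)*(b + 2)*(b^2 + b - 6) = b*(b - 3)*(b - 2)*(b + 2)*(b + 3)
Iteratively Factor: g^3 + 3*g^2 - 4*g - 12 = (g + 3)*(g^2 - 4) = (g - 2)*(g + 3)*(g + 2)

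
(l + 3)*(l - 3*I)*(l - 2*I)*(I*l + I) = I*l^4 + 5*l^3 + 4*I*l^3 + 20*l^2 - 3*I*l^2 + 15*l - 24*I*l - 18*I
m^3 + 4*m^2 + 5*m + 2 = (m + 1)^2*(m + 2)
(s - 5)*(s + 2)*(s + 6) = s^3 + 3*s^2 - 28*s - 60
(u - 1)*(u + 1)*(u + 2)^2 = u^4 + 4*u^3 + 3*u^2 - 4*u - 4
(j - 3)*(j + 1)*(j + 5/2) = j^3 + j^2/2 - 8*j - 15/2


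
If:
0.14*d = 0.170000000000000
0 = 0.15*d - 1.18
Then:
No Solution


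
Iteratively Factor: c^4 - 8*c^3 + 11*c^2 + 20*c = (c - 5)*(c^3 - 3*c^2 - 4*c) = (c - 5)*(c - 4)*(c^2 + c) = c*(c - 5)*(c - 4)*(c + 1)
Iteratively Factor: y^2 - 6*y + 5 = (y - 5)*(y - 1)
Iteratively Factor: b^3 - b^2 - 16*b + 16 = (b + 4)*(b^2 - 5*b + 4) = (b - 4)*(b + 4)*(b - 1)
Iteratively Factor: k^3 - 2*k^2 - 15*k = (k)*(k^2 - 2*k - 15) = k*(k + 3)*(k - 5)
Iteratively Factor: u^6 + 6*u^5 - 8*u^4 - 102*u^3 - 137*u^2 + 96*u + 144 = (u + 3)*(u^5 + 3*u^4 - 17*u^3 - 51*u^2 + 16*u + 48) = (u + 3)*(u + 4)*(u^4 - u^3 - 13*u^2 + u + 12) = (u + 3)^2*(u + 4)*(u^3 - 4*u^2 - u + 4) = (u - 1)*(u + 3)^2*(u + 4)*(u^2 - 3*u - 4) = (u - 1)*(u + 1)*(u + 3)^2*(u + 4)*(u - 4)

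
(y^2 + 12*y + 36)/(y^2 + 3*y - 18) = (y + 6)/(y - 3)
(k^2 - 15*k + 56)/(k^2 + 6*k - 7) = (k^2 - 15*k + 56)/(k^2 + 6*k - 7)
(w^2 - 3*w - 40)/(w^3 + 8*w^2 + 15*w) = (w - 8)/(w*(w + 3))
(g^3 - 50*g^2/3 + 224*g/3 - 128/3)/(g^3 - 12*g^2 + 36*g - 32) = (3*g^2 - 26*g + 16)/(3*(g^2 - 4*g + 4))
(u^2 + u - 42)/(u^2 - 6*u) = (u + 7)/u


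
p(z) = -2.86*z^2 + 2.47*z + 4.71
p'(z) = 2.47 - 5.72*z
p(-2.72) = -23.17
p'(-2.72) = 18.03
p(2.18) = -3.50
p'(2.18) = -10.00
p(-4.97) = -78.21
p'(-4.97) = 30.90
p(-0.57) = 2.37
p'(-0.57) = 5.73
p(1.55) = 1.67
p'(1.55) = -6.40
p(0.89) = 4.64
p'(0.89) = -2.62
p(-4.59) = -66.88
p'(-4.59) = 28.72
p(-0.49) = 2.81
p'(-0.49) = 5.27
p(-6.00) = -113.07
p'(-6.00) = 36.79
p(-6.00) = -113.07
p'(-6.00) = 36.79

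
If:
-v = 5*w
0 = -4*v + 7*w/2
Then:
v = 0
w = 0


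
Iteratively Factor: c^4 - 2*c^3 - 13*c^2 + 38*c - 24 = (c - 2)*(c^3 - 13*c + 12) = (c - 2)*(c + 4)*(c^2 - 4*c + 3) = (c - 3)*(c - 2)*(c + 4)*(c - 1)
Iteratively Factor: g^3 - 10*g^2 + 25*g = (g - 5)*(g^2 - 5*g) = g*(g - 5)*(g - 5)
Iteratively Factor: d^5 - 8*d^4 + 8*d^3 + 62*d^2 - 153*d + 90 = (d - 5)*(d^4 - 3*d^3 - 7*d^2 + 27*d - 18) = (d - 5)*(d + 3)*(d^3 - 6*d^2 + 11*d - 6) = (d - 5)*(d - 3)*(d + 3)*(d^2 - 3*d + 2) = (d - 5)*(d - 3)*(d - 1)*(d + 3)*(d - 2)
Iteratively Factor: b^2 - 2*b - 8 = (b + 2)*(b - 4)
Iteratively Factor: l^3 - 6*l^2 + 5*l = (l - 1)*(l^2 - 5*l) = l*(l - 1)*(l - 5)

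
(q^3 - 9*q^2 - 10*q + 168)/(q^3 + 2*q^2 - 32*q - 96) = (q - 7)/(q + 4)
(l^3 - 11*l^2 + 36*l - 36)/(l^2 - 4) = (l^2 - 9*l + 18)/(l + 2)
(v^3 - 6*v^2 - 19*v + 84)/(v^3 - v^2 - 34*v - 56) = (v - 3)/(v + 2)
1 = 1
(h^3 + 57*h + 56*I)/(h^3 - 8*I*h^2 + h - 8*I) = (h + 7*I)/(h - I)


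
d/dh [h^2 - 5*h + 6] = 2*h - 5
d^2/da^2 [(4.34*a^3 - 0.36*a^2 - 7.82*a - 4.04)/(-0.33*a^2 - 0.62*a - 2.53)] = (-4.44089209850063e-16*a^5 - 1.77635683940025e-15*a^4 + 5.466224*a^3 - 40.009992*a^2 - 200.89344*a - 23.564296)/(0.035937*a^6 + 0.202554*a^5 + 1.207107*a^4 + 3.344156*a^3 + 9.254487*a^2 + 11.905674*a + 16.194277)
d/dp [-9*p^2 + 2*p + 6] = 2 - 18*p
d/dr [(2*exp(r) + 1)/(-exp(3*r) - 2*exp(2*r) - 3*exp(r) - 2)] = (4*exp(3*r) + 7*exp(2*r) + 4*exp(r) - 1)*exp(r)/(exp(6*r) + 4*exp(5*r) + 10*exp(4*r) + 16*exp(3*r) + 17*exp(2*r) + 12*exp(r) + 4)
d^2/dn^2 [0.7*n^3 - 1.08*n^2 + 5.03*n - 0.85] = 4.2*n - 2.16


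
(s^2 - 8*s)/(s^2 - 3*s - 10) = s*(8 - s)/(-s^2 + 3*s + 10)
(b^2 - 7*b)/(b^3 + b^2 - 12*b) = (b - 7)/(b^2 + b - 12)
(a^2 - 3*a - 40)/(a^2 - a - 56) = (a + 5)/(a + 7)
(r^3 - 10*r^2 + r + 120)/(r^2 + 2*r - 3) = (r^2 - 13*r + 40)/(r - 1)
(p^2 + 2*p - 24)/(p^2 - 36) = (p - 4)/(p - 6)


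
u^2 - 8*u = u*(u - 8)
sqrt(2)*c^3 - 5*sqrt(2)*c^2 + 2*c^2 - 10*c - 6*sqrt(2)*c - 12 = (c - 6)*(c + sqrt(2))*(sqrt(2)*c + sqrt(2))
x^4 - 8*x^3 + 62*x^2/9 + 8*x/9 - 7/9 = (x - 7)*(x - 1)*(x - 1/3)*(x + 1/3)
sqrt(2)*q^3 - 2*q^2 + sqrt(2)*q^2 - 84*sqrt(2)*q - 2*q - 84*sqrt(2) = (q - 7*sqrt(2))*(q + 6*sqrt(2))*(sqrt(2)*q + sqrt(2))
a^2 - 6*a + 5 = (a - 5)*(a - 1)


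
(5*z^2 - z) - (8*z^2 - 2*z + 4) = -3*z^2 + z - 4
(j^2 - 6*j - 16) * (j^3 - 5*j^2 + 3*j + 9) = j^5 - 11*j^4 + 17*j^3 + 71*j^2 - 102*j - 144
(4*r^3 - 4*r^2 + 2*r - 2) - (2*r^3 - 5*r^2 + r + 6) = 2*r^3 + r^2 + r - 8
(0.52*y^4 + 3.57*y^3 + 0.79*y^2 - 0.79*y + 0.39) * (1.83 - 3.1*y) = -1.612*y^5 - 10.1154*y^4 + 4.0841*y^3 + 3.8947*y^2 - 2.6547*y + 0.7137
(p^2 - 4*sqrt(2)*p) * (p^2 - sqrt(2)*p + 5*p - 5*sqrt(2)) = p^4 - 5*sqrt(2)*p^3 + 5*p^3 - 25*sqrt(2)*p^2 + 8*p^2 + 40*p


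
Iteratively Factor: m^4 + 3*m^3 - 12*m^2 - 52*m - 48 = (m - 4)*(m^3 + 7*m^2 + 16*m + 12) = (m - 4)*(m + 3)*(m^2 + 4*m + 4) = (m - 4)*(m + 2)*(m + 3)*(m + 2)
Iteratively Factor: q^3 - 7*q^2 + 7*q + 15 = (q - 5)*(q^2 - 2*q - 3) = (q - 5)*(q + 1)*(q - 3)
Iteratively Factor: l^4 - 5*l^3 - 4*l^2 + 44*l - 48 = (l + 3)*(l^3 - 8*l^2 + 20*l - 16) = (l - 2)*(l + 3)*(l^2 - 6*l + 8) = (l - 4)*(l - 2)*(l + 3)*(l - 2)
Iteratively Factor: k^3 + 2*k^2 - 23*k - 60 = (k + 4)*(k^2 - 2*k - 15) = (k - 5)*(k + 4)*(k + 3)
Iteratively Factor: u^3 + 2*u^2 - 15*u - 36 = (u + 3)*(u^2 - u - 12) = (u + 3)^2*(u - 4)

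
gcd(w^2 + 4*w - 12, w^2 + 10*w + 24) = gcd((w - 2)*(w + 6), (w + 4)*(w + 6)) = w + 6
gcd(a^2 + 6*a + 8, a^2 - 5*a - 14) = a + 2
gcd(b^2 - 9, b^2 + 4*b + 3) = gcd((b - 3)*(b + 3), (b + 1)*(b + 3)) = b + 3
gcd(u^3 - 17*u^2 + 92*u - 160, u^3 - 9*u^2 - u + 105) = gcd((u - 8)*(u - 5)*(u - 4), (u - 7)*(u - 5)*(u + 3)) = u - 5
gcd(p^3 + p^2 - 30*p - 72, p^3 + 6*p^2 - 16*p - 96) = p + 4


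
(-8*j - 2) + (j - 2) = -7*j - 4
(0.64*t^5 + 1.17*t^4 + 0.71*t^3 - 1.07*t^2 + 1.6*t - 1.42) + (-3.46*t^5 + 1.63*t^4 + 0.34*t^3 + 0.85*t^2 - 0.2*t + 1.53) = -2.82*t^5 + 2.8*t^4 + 1.05*t^3 - 0.22*t^2 + 1.4*t + 0.11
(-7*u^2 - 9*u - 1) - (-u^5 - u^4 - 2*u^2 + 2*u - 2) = u^5 + u^4 - 5*u^2 - 11*u + 1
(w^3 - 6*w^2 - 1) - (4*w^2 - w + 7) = w^3 - 10*w^2 + w - 8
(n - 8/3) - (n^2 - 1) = -n^2 + n - 5/3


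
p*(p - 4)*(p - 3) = p^3 - 7*p^2 + 12*p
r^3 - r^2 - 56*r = r*(r - 8)*(r + 7)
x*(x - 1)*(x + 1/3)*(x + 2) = x^4 + 4*x^3/3 - 5*x^2/3 - 2*x/3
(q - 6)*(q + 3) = q^2 - 3*q - 18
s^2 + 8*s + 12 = (s + 2)*(s + 6)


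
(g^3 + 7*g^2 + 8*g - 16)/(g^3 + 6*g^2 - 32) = (g - 1)/(g - 2)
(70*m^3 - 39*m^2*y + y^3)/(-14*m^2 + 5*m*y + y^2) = -5*m + y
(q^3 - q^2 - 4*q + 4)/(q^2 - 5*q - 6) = (-q^3 + q^2 + 4*q - 4)/(-q^2 + 5*q + 6)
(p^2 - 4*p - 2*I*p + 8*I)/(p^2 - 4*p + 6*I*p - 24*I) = (p - 2*I)/(p + 6*I)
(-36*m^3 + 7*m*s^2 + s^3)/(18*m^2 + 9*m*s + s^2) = -2*m + s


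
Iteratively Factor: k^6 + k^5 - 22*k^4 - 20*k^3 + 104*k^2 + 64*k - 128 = (k - 1)*(k^5 + 2*k^4 - 20*k^3 - 40*k^2 + 64*k + 128) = (k - 1)*(k + 4)*(k^4 - 2*k^3 - 12*k^2 + 8*k + 32) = (k - 4)*(k - 1)*(k + 4)*(k^3 + 2*k^2 - 4*k - 8) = (k - 4)*(k - 2)*(k - 1)*(k + 4)*(k^2 + 4*k + 4) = (k - 4)*(k - 2)*(k - 1)*(k + 2)*(k + 4)*(k + 2)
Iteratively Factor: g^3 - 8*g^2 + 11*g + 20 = (g - 5)*(g^2 - 3*g - 4) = (g - 5)*(g + 1)*(g - 4)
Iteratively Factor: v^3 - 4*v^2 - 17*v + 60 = (v + 4)*(v^2 - 8*v + 15) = (v - 3)*(v + 4)*(v - 5)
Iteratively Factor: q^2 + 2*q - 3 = (q + 3)*(q - 1)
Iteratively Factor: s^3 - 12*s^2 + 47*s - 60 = (s - 5)*(s^2 - 7*s + 12) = (s - 5)*(s - 4)*(s - 3)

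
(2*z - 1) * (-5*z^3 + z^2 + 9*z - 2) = -10*z^4 + 7*z^3 + 17*z^2 - 13*z + 2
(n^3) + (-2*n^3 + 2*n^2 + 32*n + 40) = -n^3 + 2*n^2 + 32*n + 40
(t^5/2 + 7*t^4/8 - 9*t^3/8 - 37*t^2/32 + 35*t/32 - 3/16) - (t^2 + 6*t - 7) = t^5/2 + 7*t^4/8 - 9*t^3/8 - 69*t^2/32 - 157*t/32 + 109/16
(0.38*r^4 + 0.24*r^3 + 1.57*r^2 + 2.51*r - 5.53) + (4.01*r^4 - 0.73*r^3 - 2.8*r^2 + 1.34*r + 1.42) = 4.39*r^4 - 0.49*r^3 - 1.23*r^2 + 3.85*r - 4.11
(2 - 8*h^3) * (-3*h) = 24*h^4 - 6*h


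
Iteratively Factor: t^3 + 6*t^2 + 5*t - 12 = (t + 4)*(t^2 + 2*t - 3) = (t - 1)*(t + 4)*(t + 3)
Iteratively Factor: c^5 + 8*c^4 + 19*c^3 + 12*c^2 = (c + 3)*(c^4 + 5*c^3 + 4*c^2) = c*(c + 3)*(c^3 + 5*c^2 + 4*c) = c*(c + 1)*(c + 3)*(c^2 + 4*c) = c^2*(c + 1)*(c + 3)*(c + 4)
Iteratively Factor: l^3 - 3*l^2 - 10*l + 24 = (l + 3)*(l^2 - 6*l + 8) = (l - 2)*(l + 3)*(l - 4)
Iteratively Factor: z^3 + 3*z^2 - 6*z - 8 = (z + 4)*(z^2 - z - 2) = (z - 2)*(z + 4)*(z + 1)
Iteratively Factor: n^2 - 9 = (n + 3)*(n - 3)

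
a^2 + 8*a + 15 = (a + 3)*(a + 5)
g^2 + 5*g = g*(g + 5)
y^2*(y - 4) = y^3 - 4*y^2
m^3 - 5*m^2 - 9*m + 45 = (m - 5)*(m - 3)*(m + 3)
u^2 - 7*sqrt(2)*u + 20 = (u - 5*sqrt(2))*(u - 2*sqrt(2))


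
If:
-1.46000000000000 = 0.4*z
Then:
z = -3.65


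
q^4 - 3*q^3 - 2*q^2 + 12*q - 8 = (q - 2)^2*(q - 1)*(q + 2)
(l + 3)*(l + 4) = l^2 + 7*l + 12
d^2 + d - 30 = (d - 5)*(d + 6)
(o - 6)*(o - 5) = o^2 - 11*o + 30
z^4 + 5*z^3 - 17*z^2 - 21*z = z*(z - 3)*(z + 1)*(z + 7)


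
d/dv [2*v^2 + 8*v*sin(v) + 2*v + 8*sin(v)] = 8*v*cos(v) + 4*v + 8*sqrt(2)*sin(v + pi/4) + 2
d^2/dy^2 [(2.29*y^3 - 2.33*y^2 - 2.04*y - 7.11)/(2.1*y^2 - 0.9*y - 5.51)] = (-2.8421709430404e-14*y^5 + 1.4210854715202e-14*y^4 + 29.90478*y^3 - 281.75652*y^2 + 356.146134*y - 297.303166)/(9.261*y^6 - 11.907*y^5 - 67.7943*y^4 + 61.7544*y^3 + 177.87933*y^2 - 81.97227*y - 167.284151)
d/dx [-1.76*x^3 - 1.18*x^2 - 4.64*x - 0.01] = -5.28*x^2 - 2.36*x - 4.64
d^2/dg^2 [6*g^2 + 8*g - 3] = 12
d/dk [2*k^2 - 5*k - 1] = 4*k - 5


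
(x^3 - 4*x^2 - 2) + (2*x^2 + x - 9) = x^3 - 2*x^2 + x - 11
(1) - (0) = 1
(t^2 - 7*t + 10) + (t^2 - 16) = 2*t^2 - 7*t - 6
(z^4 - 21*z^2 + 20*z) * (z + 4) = z^5 + 4*z^4 - 21*z^3 - 64*z^2 + 80*z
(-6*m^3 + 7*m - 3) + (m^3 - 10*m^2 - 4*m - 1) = -5*m^3 - 10*m^2 + 3*m - 4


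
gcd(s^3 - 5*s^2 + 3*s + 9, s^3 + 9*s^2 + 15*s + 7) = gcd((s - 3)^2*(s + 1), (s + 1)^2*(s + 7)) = s + 1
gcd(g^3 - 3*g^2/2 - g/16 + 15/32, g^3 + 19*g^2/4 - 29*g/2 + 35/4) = g - 5/4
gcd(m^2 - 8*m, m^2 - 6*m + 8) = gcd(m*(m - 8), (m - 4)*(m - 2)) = 1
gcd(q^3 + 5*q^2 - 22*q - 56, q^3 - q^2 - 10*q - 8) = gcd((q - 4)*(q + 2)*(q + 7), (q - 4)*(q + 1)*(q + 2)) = q^2 - 2*q - 8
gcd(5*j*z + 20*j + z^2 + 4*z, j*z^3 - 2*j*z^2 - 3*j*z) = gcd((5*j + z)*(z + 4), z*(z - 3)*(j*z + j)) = 1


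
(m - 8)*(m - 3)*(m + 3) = m^3 - 8*m^2 - 9*m + 72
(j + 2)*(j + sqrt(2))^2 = j^3 + 2*j^2 + 2*sqrt(2)*j^2 + 2*j + 4*sqrt(2)*j + 4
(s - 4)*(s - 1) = s^2 - 5*s + 4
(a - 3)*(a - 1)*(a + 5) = a^3 + a^2 - 17*a + 15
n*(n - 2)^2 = n^3 - 4*n^2 + 4*n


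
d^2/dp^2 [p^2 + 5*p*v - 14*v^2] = 2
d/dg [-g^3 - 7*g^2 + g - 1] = -3*g^2 - 14*g + 1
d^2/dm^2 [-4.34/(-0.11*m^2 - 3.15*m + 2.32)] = (-0.105028*m^2 - 3.00762*m + 4.34*(0.22*m + 3.15)*(0.44*m + 6.3) + 2.215136)/(0.11*m^2 + 3.15*m - 2.32)^3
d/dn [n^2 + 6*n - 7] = 2*n + 6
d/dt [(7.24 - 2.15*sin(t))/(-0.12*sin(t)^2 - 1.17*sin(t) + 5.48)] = (-0.258*sin(t)^2 + 1.7376*sin(t) - 3.3112)*cos(t)/(0.0144*sin(t)^4 + 0.2808*sin(t)^3 + 0.0536999999999996*sin(t)^2 - 12.8232*sin(t) + 30.0304)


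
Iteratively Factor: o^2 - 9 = (o - 3)*(o + 3)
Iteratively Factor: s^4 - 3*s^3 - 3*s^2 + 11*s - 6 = (s + 2)*(s^3 - 5*s^2 + 7*s - 3) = (s - 1)*(s + 2)*(s^2 - 4*s + 3) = (s - 3)*(s - 1)*(s + 2)*(s - 1)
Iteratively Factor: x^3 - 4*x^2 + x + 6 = (x + 1)*(x^2 - 5*x + 6) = (x - 2)*(x + 1)*(x - 3)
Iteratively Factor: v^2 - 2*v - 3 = (v - 3)*(v + 1)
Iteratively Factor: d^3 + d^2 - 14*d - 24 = (d + 3)*(d^2 - 2*d - 8) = (d - 4)*(d + 3)*(d + 2)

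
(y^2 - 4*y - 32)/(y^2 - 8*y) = (y + 4)/y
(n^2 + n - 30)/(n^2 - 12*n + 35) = (n + 6)/(n - 7)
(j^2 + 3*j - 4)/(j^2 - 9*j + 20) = (j^2 + 3*j - 4)/(j^2 - 9*j + 20)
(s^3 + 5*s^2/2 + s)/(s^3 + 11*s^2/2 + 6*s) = (2*s^2 + 5*s + 2)/(2*s^2 + 11*s + 12)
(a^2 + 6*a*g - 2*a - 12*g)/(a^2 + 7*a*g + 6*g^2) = (a - 2)/(a + g)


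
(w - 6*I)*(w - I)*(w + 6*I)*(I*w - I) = I*w^4 + w^3 - I*w^3 - w^2 + 36*I*w^2 + 36*w - 36*I*w - 36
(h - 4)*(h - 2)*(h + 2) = h^3 - 4*h^2 - 4*h + 16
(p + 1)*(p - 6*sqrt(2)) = p^2 - 6*sqrt(2)*p + p - 6*sqrt(2)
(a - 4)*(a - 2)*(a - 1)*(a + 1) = a^4 - 6*a^3 + 7*a^2 + 6*a - 8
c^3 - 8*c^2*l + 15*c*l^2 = c*(c - 5*l)*(c - 3*l)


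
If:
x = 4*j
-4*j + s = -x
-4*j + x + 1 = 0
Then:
No Solution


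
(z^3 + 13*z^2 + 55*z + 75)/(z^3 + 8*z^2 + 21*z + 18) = (z^2 + 10*z + 25)/(z^2 + 5*z + 6)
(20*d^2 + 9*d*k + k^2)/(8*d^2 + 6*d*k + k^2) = (5*d + k)/(2*d + k)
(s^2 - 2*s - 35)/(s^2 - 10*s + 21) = (s + 5)/(s - 3)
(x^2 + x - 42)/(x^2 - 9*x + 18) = (x + 7)/(x - 3)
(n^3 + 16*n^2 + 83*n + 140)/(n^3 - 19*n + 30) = (n^2 + 11*n + 28)/(n^2 - 5*n + 6)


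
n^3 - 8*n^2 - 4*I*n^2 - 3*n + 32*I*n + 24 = (n - 8)*(n - 3*I)*(n - I)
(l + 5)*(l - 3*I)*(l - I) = l^3 + 5*l^2 - 4*I*l^2 - 3*l - 20*I*l - 15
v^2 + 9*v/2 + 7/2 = (v + 1)*(v + 7/2)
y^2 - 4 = (y - 2)*(y + 2)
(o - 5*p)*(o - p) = o^2 - 6*o*p + 5*p^2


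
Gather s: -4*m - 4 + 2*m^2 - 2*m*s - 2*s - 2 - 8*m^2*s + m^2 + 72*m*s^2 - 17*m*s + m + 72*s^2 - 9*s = 3*m^2 - 3*m + s^2*(72*m + 72) + s*(-8*m^2 - 19*m - 11) - 6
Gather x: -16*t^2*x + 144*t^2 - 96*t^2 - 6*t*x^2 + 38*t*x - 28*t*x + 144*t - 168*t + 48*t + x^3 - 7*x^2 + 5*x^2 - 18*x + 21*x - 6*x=48*t^2 + 24*t + x^3 + x^2*(-6*t - 2) + x*(-16*t^2 + 10*t - 3)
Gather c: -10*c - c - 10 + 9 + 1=-11*c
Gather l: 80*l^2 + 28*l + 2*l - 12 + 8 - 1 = 80*l^2 + 30*l - 5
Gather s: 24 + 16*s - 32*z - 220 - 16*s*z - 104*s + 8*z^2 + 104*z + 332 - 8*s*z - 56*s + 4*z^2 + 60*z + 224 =s*(-24*z - 144) + 12*z^2 + 132*z + 360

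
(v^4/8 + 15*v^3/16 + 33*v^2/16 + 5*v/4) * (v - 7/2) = v^5/8 + v^4/2 - 39*v^3/32 - 191*v^2/32 - 35*v/8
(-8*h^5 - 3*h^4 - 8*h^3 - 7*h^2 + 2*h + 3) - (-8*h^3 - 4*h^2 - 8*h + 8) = -8*h^5 - 3*h^4 - 3*h^2 + 10*h - 5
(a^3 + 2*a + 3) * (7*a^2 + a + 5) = 7*a^5 + a^4 + 19*a^3 + 23*a^2 + 13*a + 15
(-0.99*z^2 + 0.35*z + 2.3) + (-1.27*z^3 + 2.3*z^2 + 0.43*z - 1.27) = -1.27*z^3 + 1.31*z^2 + 0.78*z + 1.03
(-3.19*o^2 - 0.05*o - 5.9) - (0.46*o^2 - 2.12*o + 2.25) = -3.65*o^2 + 2.07*o - 8.15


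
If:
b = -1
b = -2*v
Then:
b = -1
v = 1/2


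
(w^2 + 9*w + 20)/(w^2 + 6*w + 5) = (w + 4)/(w + 1)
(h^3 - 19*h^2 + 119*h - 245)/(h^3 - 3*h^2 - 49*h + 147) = (h^2 - 12*h + 35)/(h^2 + 4*h - 21)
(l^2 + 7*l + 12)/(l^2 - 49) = (l^2 + 7*l + 12)/(l^2 - 49)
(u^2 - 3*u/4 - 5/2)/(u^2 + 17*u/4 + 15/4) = (u - 2)/(u + 3)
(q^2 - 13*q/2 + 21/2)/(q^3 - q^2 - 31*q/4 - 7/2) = 2*(q - 3)/(2*q^2 + 5*q + 2)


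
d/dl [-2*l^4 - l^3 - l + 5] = -8*l^3 - 3*l^2 - 1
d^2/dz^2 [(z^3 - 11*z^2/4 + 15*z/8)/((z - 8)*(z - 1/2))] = 4*(187*z^3 - 276*z^2 + 102*z + 79)/(8*z^6 - 204*z^5 + 1830*z^4 - 6545*z^3 + 7320*z^2 - 3264*z + 512)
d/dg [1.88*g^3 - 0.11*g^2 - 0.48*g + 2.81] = 5.64*g^2 - 0.22*g - 0.48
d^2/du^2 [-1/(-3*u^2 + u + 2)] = 2*(9*u^2 - 3*u - (6*u - 1)^2 - 6)/(-3*u^2 + u + 2)^3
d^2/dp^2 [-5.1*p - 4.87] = 0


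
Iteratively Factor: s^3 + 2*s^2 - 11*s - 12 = (s - 3)*(s^2 + 5*s + 4) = (s - 3)*(s + 4)*(s + 1)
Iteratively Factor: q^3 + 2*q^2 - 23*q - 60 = (q + 3)*(q^2 - q - 20) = (q - 5)*(q + 3)*(q + 4)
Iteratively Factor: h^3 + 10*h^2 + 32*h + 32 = (h + 4)*(h^2 + 6*h + 8) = (h + 4)^2*(h + 2)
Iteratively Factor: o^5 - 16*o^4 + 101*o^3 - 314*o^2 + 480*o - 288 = (o - 4)*(o^4 - 12*o^3 + 53*o^2 - 102*o + 72) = (o - 4)*(o - 3)*(o^3 - 9*o^2 + 26*o - 24) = (o - 4)*(o - 3)^2*(o^2 - 6*o + 8) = (o - 4)*(o - 3)^2*(o - 2)*(o - 4)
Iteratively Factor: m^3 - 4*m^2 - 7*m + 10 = (m - 1)*(m^2 - 3*m - 10) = (m - 5)*(m - 1)*(m + 2)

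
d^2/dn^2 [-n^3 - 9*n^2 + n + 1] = -6*n - 18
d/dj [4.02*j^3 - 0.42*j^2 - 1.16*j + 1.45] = 12.06*j^2 - 0.84*j - 1.16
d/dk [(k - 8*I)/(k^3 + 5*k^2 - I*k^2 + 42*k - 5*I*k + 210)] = (-2*k^3 + k^2*(-5 + 25*I) + k*(16 + 80*I) + 250 + 336*I)/(k^6 + k^5*(10 - 2*I) + k^4*(108 - 20*I) + k^3*(830 - 134*I) + k^2*(3839 - 840*I) + k*(17640 - 2100*I) + 44100)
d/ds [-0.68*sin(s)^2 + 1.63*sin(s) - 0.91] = (1.63 - 1.36*sin(s))*cos(s)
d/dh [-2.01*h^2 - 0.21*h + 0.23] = -4.02*h - 0.21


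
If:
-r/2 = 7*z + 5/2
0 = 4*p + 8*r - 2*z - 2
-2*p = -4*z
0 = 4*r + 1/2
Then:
No Solution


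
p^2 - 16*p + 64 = (p - 8)^2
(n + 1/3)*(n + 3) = n^2 + 10*n/3 + 1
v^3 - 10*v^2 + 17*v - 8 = (v - 8)*(v - 1)^2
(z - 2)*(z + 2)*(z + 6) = z^3 + 6*z^2 - 4*z - 24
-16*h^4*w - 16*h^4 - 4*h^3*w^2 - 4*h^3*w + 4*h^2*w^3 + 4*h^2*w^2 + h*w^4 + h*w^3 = (-2*h + w)*(2*h + w)*(4*h + w)*(h*w + h)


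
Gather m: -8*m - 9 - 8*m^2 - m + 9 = -8*m^2 - 9*m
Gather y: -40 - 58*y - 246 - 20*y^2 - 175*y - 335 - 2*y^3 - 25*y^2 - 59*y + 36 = -2*y^3 - 45*y^2 - 292*y - 585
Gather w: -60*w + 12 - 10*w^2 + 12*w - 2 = -10*w^2 - 48*w + 10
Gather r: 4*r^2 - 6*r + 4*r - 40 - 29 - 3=4*r^2 - 2*r - 72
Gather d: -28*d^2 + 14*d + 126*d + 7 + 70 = -28*d^2 + 140*d + 77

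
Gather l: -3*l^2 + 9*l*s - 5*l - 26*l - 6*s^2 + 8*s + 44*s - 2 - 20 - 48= -3*l^2 + l*(9*s - 31) - 6*s^2 + 52*s - 70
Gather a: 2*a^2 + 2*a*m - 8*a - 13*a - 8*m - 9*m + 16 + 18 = 2*a^2 + a*(2*m - 21) - 17*m + 34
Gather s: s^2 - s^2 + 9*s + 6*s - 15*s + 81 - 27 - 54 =0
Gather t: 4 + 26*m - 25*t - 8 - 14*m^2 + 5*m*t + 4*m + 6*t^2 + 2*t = -14*m^2 + 30*m + 6*t^2 + t*(5*m - 23) - 4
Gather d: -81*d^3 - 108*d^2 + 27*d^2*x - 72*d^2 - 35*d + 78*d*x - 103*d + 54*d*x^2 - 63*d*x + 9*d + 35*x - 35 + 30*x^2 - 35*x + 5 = -81*d^3 + d^2*(27*x - 180) + d*(54*x^2 + 15*x - 129) + 30*x^2 - 30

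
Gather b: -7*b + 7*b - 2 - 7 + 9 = 0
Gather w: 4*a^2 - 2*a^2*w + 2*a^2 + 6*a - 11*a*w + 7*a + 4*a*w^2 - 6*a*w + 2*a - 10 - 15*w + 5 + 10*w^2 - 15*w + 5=6*a^2 + 15*a + w^2*(4*a + 10) + w*(-2*a^2 - 17*a - 30)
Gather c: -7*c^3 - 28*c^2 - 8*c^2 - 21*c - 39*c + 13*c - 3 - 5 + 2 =-7*c^3 - 36*c^2 - 47*c - 6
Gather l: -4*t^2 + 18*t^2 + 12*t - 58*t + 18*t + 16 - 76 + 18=14*t^2 - 28*t - 42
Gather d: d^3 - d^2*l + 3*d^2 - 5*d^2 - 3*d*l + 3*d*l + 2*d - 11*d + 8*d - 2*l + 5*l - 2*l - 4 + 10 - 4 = d^3 + d^2*(-l - 2) - d + l + 2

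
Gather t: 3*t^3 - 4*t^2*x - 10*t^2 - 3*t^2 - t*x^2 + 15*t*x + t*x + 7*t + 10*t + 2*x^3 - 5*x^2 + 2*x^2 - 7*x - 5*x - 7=3*t^3 + t^2*(-4*x - 13) + t*(-x^2 + 16*x + 17) + 2*x^3 - 3*x^2 - 12*x - 7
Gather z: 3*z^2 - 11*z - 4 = 3*z^2 - 11*z - 4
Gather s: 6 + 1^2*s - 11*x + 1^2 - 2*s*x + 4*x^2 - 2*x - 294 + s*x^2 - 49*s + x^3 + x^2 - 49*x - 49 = s*(x^2 - 2*x - 48) + x^3 + 5*x^2 - 62*x - 336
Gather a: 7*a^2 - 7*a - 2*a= 7*a^2 - 9*a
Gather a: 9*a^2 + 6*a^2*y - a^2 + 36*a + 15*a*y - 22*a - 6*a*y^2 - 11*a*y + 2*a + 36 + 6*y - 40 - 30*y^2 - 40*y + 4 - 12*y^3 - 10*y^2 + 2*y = a^2*(6*y + 8) + a*(-6*y^2 + 4*y + 16) - 12*y^3 - 40*y^2 - 32*y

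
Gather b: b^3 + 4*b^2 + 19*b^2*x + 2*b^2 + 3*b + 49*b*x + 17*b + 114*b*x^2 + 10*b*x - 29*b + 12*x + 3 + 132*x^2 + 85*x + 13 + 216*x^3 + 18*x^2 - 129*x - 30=b^3 + b^2*(19*x + 6) + b*(114*x^2 + 59*x - 9) + 216*x^3 + 150*x^2 - 32*x - 14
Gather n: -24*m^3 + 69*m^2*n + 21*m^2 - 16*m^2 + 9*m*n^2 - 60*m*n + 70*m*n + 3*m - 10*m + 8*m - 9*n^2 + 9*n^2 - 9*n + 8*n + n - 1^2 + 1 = -24*m^3 + 5*m^2 + 9*m*n^2 + m + n*(69*m^2 + 10*m)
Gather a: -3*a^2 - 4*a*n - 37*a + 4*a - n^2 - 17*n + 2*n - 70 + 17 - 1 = -3*a^2 + a*(-4*n - 33) - n^2 - 15*n - 54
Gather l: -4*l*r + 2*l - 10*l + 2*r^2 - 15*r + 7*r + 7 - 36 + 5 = l*(-4*r - 8) + 2*r^2 - 8*r - 24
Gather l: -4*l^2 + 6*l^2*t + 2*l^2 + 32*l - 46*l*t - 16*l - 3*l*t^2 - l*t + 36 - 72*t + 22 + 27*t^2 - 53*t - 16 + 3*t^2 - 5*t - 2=l^2*(6*t - 2) + l*(-3*t^2 - 47*t + 16) + 30*t^2 - 130*t + 40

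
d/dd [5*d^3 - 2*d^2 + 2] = d*(15*d - 4)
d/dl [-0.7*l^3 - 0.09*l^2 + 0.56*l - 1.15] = -2.1*l^2 - 0.18*l + 0.56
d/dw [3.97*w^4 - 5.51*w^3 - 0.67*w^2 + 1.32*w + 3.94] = 15.88*w^3 - 16.53*w^2 - 1.34*w + 1.32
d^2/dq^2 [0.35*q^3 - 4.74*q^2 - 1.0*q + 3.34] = 2.1*q - 9.48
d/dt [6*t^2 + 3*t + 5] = 12*t + 3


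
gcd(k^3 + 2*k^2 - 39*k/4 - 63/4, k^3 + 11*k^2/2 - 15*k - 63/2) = k^2 - 3*k/2 - 9/2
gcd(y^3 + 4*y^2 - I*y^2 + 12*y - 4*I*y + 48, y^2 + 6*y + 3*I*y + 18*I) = y + 3*I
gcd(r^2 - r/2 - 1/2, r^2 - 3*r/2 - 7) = 1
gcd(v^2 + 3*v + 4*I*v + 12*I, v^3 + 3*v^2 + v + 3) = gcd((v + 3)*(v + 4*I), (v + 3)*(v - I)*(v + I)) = v + 3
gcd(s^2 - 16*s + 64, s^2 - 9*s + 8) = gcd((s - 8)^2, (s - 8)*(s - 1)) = s - 8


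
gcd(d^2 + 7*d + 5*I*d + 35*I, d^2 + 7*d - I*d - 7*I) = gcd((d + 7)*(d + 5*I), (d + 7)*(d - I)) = d + 7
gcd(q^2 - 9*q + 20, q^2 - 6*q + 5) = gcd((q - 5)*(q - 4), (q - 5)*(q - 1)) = q - 5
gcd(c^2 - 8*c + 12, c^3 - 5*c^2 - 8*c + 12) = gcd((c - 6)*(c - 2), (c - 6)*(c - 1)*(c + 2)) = c - 6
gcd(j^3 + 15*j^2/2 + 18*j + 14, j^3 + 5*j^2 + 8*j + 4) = j^2 + 4*j + 4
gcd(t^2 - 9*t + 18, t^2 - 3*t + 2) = 1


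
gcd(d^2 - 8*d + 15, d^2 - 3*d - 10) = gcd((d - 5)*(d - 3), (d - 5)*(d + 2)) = d - 5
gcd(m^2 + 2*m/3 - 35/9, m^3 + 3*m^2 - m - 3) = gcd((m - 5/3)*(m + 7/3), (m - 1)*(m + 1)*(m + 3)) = 1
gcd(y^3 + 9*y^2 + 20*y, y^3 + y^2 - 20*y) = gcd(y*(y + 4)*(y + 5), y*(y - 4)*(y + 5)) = y^2 + 5*y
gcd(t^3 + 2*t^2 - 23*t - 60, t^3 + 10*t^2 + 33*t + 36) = t^2 + 7*t + 12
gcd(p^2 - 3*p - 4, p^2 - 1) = p + 1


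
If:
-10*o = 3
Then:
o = -3/10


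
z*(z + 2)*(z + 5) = z^3 + 7*z^2 + 10*z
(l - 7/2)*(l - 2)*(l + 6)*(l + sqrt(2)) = l^4 + l^3/2 + sqrt(2)*l^3 - 26*l^2 + sqrt(2)*l^2/2 - 26*sqrt(2)*l + 42*l + 42*sqrt(2)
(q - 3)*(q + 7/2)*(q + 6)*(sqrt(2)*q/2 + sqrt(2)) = sqrt(2)*q^4/2 + 17*sqrt(2)*q^3/4 + 11*sqrt(2)*q^2/4 - 39*sqrt(2)*q - 63*sqrt(2)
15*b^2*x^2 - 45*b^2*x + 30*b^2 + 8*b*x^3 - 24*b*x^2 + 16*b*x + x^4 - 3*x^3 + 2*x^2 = (3*b + x)*(5*b + x)*(x - 2)*(x - 1)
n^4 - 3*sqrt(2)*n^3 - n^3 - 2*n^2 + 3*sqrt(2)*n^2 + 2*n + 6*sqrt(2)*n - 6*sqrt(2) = (n - 1)*(n - 3*sqrt(2))*(n - sqrt(2))*(n + sqrt(2))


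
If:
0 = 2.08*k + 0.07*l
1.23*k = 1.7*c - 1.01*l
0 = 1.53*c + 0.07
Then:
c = -0.05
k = 0.00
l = -0.08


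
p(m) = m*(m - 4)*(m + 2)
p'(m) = m*(m - 4) + m*(m + 2) + (m - 4)*(m + 2) = 3*m^2 - 4*m - 8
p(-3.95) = -61.23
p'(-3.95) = 54.61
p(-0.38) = 2.70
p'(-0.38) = -6.05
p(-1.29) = 4.85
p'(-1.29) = 2.15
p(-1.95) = 0.58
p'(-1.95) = 11.21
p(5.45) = 58.87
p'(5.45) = 59.31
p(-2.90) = -18.01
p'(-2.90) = 28.83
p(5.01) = 35.47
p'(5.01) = 47.26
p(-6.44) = -298.52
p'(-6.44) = 142.18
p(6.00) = 96.00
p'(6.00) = 76.00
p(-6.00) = -240.00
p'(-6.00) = 124.00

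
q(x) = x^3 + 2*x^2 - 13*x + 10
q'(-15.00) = 602.00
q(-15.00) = -2720.00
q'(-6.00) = 71.00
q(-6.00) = -56.00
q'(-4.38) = 27.03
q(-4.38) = 21.28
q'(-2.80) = -0.68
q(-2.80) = 40.13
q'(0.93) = -6.69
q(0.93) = 0.44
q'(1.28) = -2.96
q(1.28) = -1.27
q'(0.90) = -6.97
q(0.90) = 0.65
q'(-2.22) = -7.09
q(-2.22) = 37.78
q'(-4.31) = 25.49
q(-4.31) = 23.12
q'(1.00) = -6.00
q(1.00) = 0.00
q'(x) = 3*x^2 + 4*x - 13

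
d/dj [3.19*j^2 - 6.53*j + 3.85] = 6.38*j - 6.53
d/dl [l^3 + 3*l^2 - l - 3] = 3*l^2 + 6*l - 1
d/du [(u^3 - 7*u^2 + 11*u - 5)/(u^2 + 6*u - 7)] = (u^2 + 14*u - 47)/(u^2 + 14*u + 49)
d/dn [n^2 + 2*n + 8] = 2*n + 2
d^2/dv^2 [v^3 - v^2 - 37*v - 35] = 6*v - 2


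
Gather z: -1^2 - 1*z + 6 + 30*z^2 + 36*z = 30*z^2 + 35*z + 5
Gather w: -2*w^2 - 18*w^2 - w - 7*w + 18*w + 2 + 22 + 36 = -20*w^2 + 10*w + 60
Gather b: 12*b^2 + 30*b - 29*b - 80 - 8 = 12*b^2 + b - 88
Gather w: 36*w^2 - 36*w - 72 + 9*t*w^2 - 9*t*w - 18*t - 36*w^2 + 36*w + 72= 9*t*w^2 - 9*t*w - 18*t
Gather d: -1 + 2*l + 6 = 2*l + 5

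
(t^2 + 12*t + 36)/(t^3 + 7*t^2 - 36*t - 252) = (t + 6)/(t^2 + t - 42)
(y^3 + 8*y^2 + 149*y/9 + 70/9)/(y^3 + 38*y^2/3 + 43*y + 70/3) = (y + 7/3)/(y + 7)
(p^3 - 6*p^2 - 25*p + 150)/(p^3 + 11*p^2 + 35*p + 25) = (p^2 - 11*p + 30)/(p^2 + 6*p + 5)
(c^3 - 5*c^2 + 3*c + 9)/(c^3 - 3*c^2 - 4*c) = (c^2 - 6*c + 9)/(c*(c - 4))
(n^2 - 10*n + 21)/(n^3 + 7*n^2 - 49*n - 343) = (n - 3)/(n^2 + 14*n + 49)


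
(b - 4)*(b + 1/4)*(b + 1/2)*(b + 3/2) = b^4 - 7*b^3/4 - 31*b^2/4 - 77*b/16 - 3/4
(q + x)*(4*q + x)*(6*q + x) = 24*q^3 + 34*q^2*x + 11*q*x^2 + x^3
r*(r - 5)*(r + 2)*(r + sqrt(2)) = r^4 - 3*r^3 + sqrt(2)*r^3 - 10*r^2 - 3*sqrt(2)*r^2 - 10*sqrt(2)*r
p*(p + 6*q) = p^2 + 6*p*q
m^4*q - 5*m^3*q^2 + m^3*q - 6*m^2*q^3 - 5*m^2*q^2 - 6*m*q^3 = m*(m - 6*q)*(m + q)*(m*q + q)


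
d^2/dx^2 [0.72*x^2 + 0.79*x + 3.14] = 1.44000000000000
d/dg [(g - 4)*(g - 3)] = 2*g - 7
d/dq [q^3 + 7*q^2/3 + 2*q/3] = 3*q^2 + 14*q/3 + 2/3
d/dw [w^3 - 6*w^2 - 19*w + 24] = 3*w^2 - 12*w - 19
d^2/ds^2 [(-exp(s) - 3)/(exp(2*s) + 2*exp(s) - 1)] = (-exp(4*s) - 10*exp(3*s) - 24*exp(2*s) - 26*exp(s) - 7)*exp(s)/(exp(6*s) + 6*exp(5*s) + 9*exp(4*s) - 4*exp(3*s) - 9*exp(2*s) + 6*exp(s) - 1)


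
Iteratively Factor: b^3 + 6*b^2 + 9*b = (b + 3)*(b^2 + 3*b) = (b + 3)^2*(b)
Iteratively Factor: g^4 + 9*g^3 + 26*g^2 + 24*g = (g + 4)*(g^3 + 5*g^2 + 6*g) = (g + 2)*(g + 4)*(g^2 + 3*g) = g*(g + 2)*(g + 4)*(g + 3)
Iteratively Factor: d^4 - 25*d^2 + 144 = (d - 4)*(d^3 + 4*d^2 - 9*d - 36) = (d - 4)*(d - 3)*(d^2 + 7*d + 12) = (d - 4)*(d - 3)*(d + 4)*(d + 3)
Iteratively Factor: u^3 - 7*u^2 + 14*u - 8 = (u - 4)*(u^2 - 3*u + 2) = (u - 4)*(u - 1)*(u - 2)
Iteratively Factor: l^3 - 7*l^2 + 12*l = (l - 3)*(l^2 - 4*l) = (l - 4)*(l - 3)*(l)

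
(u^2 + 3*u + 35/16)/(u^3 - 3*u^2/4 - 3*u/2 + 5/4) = (u + 7/4)/(u^2 - 2*u + 1)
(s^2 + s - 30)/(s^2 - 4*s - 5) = (s + 6)/(s + 1)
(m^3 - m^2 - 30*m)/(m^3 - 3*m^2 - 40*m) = (m - 6)/(m - 8)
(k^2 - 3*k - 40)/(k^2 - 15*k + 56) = (k + 5)/(k - 7)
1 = 1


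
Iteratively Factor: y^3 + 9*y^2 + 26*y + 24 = (y + 2)*(y^2 + 7*y + 12) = (y + 2)*(y + 4)*(y + 3)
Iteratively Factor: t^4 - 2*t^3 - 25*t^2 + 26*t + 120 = (t - 3)*(t^3 + t^2 - 22*t - 40) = (t - 3)*(t + 2)*(t^2 - t - 20) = (t - 5)*(t - 3)*(t + 2)*(t + 4)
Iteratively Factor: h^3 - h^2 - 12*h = (h)*(h^2 - h - 12) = h*(h - 4)*(h + 3)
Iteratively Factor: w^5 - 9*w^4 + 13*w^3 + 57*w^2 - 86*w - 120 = (w - 4)*(w^4 - 5*w^3 - 7*w^2 + 29*w + 30) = (w - 5)*(w - 4)*(w^3 - 7*w - 6) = (w - 5)*(w - 4)*(w - 3)*(w^2 + 3*w + 2) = (w - 5)*(w - 4)*(w - 3)*(w + 2)*(w + 1)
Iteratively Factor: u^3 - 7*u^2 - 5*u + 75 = (u - 5)*(u^2 - 2*u - 15) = (u - 5)^2*(u + 3)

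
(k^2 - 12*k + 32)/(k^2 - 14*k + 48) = (k - 4)/(k - 6)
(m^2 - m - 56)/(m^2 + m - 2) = (m^2 - m - 56)/(m^2 + m - 2)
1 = 1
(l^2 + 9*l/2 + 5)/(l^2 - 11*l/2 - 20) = (l + 2)/(l - 8)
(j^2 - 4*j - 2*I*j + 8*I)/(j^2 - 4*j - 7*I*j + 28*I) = (j - 2*I)/(j - 7*I)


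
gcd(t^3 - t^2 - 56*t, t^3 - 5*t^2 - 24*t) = t^2 - 8*t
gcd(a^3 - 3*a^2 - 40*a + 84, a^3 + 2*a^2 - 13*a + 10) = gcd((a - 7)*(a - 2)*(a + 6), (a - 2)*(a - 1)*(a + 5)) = a - 2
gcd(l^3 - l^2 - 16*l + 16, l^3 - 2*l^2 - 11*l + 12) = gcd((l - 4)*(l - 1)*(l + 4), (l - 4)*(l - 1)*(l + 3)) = l^2 - 5*l + 4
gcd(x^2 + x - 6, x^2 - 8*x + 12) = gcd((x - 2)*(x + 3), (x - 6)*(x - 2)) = x - 2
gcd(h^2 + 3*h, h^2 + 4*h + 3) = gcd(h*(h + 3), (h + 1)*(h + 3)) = h + 3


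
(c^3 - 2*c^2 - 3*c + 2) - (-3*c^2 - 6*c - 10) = c^3 + c^2 + 3*c + 12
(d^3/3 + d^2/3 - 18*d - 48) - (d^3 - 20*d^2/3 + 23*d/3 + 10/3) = -2*d^3/3 + 7*d^2 - 77*d/3 - 154/3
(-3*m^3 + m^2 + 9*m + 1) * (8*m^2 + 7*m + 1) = -24*m^5 - 13*m^4 + 76*m^3 + 72*m^2 + 16*m + 1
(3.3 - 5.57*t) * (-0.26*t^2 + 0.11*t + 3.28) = 1.4482*t^3 - 1.4707*t^2 - 17.9066*t + 10.824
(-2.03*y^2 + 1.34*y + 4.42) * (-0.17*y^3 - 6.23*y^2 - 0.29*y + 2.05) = 0.3451*y^5 + 12.4191*y^4 - 8.5109*y^3 - 32.0867*y^2 + 1.4652*y + 9.061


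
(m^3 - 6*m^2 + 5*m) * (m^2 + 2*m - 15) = m^5 - 4*m^4 - 22*m^3 + 100*m^2 - 75*m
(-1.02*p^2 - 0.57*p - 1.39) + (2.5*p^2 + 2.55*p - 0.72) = 1.48*p^2 + 1.98*p - 2.11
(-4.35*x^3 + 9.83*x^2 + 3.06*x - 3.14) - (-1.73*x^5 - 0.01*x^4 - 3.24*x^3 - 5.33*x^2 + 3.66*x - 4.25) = 1.73*x^5 + 0.01*x^4 - 1.11*x^3 + 15.16*x^2 - 0.6*x + 1.11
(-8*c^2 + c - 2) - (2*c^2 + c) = -10*c^2 - 2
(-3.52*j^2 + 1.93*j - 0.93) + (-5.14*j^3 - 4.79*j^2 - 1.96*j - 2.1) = -5.14*j^3 - 8.31*j^2 - 0.03*j - 3.03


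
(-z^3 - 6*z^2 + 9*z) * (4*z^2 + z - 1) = -4*z^5 - 25*z^4 + 31*z^3 + 15*z^2 - 9*z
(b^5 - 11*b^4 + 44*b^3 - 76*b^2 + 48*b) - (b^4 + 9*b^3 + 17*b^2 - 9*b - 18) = b^5 - 12*b^4 + 35*b^3 - 93*b^2 + 57*b + 18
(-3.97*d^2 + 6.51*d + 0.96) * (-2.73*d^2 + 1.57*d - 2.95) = 10.8381*d^4 - 24.0052*d^3 + 19.3114*d^2 - 17.6973*d - 2.832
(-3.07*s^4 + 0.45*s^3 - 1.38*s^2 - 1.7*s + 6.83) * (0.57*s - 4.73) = -1.7499*s^5 + 14.7776*s^4 - 2.9151*s^3 + 5.5584*s^2 + 11.9341*s - 32.3059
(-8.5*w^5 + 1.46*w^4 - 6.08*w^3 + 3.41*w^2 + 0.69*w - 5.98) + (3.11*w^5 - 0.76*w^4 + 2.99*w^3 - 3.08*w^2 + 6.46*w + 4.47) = -5.39*w^5 + 0.7*w^4 - 3.09*w^3 + 0.33*w^2 + 7.15*w - 1.51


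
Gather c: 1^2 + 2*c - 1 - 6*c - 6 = -4*c - 6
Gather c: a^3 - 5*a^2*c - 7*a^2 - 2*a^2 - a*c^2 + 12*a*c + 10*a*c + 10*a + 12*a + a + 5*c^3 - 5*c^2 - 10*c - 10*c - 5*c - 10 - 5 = a^3 - 9*a^2 + 23*a + 5*c^3 + c^2*(-a - 5) + c*(-5*a^2 + 22*a - 25) - 15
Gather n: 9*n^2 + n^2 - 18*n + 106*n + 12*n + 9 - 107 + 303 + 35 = 10*n^2 + 100*n + 240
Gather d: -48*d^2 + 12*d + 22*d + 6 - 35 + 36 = -48*d^2 + 34*d + 7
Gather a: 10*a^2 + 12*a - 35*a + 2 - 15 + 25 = 10*a^2 - 23*a + 12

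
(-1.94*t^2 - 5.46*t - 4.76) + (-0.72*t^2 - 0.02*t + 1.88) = -2.66*t^2 - 5.48*t - 2.88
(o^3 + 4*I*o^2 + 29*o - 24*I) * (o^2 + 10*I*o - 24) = o^5 + 14*I*o^4 - 35*o^3 + 170*I*o^2 - 456*o + 576*I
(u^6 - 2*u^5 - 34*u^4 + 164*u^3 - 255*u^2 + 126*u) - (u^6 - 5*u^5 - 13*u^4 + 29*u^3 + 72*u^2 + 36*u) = 3*u^5 - 21*u^4 + 135*u^3 - 327*u^2 + 90*u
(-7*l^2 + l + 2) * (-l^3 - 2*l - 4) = 7*l^5 - l^4 + 12*l^3 + 26*l^2 - 8*l - 8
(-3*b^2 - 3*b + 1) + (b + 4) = -3*b^2 - 2*b + 5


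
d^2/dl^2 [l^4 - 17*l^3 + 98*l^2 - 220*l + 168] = 12*l^2 - 102*l + 196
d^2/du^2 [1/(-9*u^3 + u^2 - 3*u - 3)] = 2*((27*u - 1)*(9*u^3 - u^2 + 3*u + 3) - (27*u^2 - 2*u + 3)^2)/(9*u^3 - u^2 + 3*u + 3)^3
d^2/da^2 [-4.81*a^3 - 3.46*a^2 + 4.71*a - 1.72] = -28.86*a - 6.92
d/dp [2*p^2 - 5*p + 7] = 4*p - 5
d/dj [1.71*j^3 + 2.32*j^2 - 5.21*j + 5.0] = 5.13*j^2 + 4.64*j - 5.21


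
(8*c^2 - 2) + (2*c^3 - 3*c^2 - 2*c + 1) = 2*c^3 + 5*c^2 - 2*c - 1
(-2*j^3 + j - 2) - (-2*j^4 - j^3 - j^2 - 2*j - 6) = 2*j^4 - j^3 + j^2 + 3*j + 4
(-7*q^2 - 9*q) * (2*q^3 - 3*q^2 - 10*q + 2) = -14*q^5 + 3*q^4 + 97*q^3 + 76*q^2 - 18*q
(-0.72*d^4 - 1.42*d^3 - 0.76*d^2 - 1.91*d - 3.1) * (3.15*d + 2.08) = -2.268*d^5 - 5.9706*d^4 - 5.3476*d^3 - 7.5973*d^2 - 13.7378*d - 6.448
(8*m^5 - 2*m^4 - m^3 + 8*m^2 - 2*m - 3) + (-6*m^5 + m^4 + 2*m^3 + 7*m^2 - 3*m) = 2*m^5 - m^4 + m^3 + 15*m^2 - 5*m - 3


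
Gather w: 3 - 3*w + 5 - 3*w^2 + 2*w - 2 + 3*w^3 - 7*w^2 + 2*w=3*w^3 - 10*w^2 + w + 6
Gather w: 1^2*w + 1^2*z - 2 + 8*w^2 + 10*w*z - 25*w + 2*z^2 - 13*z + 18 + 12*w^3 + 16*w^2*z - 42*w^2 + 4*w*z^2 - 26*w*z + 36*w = 12*w^3 + w^2*(16*z - 34) + w*(4*z^2 - 16*z + 12) + 2*z^2 - 12*z + 16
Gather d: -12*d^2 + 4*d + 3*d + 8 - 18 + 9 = -12*d^2 + 7*d - 1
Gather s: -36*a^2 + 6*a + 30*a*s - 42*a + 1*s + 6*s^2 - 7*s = -36*a^2 - 36*a + 6*s^2 + s*(30*a - 6)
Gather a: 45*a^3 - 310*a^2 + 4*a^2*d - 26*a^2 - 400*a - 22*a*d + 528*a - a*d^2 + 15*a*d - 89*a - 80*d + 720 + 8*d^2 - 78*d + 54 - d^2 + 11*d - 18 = 45*a^3 + a^2*(4*d - 336) + a*(-d^2 - 7*d + 39) + 7*d^2 - 147*d + 756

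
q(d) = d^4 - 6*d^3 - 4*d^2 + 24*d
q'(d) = 4*d^3 - 18*d^2 - 8*d + 24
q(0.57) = 11.37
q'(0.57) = 14.33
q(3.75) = -84.90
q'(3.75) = -48.19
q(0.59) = 11.66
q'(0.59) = 13.84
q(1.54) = 11.18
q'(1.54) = -16.40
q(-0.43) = -10.55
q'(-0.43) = 23.79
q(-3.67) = 336.04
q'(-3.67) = -386.80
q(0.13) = 3.04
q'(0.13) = 22.66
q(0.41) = 8.78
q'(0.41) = 17.97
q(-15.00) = 69615.00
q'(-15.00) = -17406.00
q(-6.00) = 2304.00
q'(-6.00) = -1440.00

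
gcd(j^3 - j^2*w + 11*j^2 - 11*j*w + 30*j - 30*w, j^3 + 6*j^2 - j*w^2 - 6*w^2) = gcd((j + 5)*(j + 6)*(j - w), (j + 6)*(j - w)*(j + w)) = -j^2 + j*w - 6*j + 6*w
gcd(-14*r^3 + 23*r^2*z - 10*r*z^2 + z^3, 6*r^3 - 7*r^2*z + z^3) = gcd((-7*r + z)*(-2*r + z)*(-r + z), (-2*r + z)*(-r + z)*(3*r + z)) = 2*r^2 - 3*r*z + z^2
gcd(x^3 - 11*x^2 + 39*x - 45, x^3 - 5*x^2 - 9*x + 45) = x^2 - 8*x + 15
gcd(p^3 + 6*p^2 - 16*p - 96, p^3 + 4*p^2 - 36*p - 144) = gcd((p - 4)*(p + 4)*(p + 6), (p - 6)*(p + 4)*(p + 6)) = p^2 + 10*p + 24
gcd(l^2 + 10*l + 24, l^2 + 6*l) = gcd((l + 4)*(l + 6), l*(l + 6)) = l + 6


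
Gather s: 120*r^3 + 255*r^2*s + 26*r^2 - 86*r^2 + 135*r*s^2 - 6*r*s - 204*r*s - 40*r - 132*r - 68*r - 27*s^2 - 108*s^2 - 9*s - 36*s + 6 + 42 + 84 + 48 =120*r^3 - 60*r^2 - 240*r + s^2*(135*r - 135) + s*(255*r^2 - 210*r - 45) + 180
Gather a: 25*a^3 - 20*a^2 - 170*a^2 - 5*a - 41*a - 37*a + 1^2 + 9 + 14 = 25*a^3 - 190*a^2 - 83*a + 24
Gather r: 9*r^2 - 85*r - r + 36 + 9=9*r^2 - 86*r + 45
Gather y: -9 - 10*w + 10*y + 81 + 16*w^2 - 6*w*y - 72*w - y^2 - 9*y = 16*w^2 - 82*w - y^2 + y*(1 - 6*w) + 72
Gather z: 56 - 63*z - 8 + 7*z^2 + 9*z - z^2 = 6*z^2 - 54*z + 48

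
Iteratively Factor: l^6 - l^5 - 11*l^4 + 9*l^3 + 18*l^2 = (l + 1)*(l^5 - 2*l^4 - 9*l^3 + 18*l^2) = (l + 1)*(l + 3)*(l^4 - 5*l^3 + 6*l^2) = l*(l + 1)*(l + 3)*(l^3 - 5*l^2 + 6*l) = l^2*(l + 1)*(l + 3)*(l^2 - 5*l + 6) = l^2*(l - 3)*(l + 1)*(l + 3)*(l - 2)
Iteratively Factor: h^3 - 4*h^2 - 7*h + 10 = (h - 1)*(h^2 - 3*h - 10) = (h - 5)*(h - 1)*(h + 2)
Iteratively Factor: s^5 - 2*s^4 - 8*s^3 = (s)*(s^4 - 2*s^3 - 8*s^2) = s^2*(s^3 - 2*s^2 - 8*s) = s^2*(s + 2)*(s^2 - 4*s) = s^2*(s - 4)*(s + 2)*(s)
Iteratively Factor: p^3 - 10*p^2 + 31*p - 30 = (p - 5)*(p^2 - 5*p + 6) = (p - 5)*(p - 2)*(p - 3)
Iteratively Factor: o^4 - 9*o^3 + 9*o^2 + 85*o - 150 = (o - 5)*(o^3 - 4*o^2 - 11*o + 30) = (o - 5)^2*(o^2 + o - 6) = (o - 5)^2*(o + 3)*(o - 2)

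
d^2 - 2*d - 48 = (d - 8)*(d + 6)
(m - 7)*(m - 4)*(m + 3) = m^3 - 8*m^2 - 5*m + 84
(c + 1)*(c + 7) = c^2 + 8*c + 7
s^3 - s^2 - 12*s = s*(s - 4)*(s + 3)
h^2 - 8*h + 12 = (h - 6)*(h - 2)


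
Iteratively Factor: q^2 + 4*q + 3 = (q + 3)*(q + 1)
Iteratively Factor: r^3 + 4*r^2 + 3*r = (r + 1)*(r^2 + 3*r) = (r + 1)*(r + 3)*(r)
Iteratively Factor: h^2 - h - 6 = (h + 2)*(h - 3)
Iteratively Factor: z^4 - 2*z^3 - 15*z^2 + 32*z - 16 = (z - 4)*(z^3 + 2*z^2 - 7*z + 4) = (z - 4)*(z + 4)*(z^2 - 2*z + 1) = (z - 4)*(z - 1)*(z + 4)*(z - 1)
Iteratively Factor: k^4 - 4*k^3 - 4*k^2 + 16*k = (k - 4)*(k^3 - 4*k) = k*(k - 4)*(k^2 - 4) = k*(k - 4)*(k + 2)*(k - 2)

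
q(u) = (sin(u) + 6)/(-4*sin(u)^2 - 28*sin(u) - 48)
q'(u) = (8*sin(u)*cos(u) + 28*cos(u))*(sin(u) + 6)/(-4*sin(u)^2 - 28*sin(u) - 48)^2 + cos(u)/(-4*sin(u)^2 - 28*sin(u) - 48)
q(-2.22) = -0.18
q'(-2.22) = -0.06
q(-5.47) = -0.10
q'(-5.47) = 0.02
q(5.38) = -0.18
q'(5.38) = 0.06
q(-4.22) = -0.09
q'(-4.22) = -0.01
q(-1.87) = -0.20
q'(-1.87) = -0.04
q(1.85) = -0.09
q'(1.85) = -0.01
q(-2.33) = -0.18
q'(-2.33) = -0.07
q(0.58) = -0.10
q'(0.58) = 0.03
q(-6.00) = -0.11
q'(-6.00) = 0.04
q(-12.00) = -0.10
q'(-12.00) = 0.03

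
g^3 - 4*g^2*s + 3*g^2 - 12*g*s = g*(g + 3)*(g - 4*s)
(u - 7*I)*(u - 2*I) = u^2 - 9*I*u - 14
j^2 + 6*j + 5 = (j + 1)*(j + 5)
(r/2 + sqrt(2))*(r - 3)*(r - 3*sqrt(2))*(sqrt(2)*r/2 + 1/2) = sqrt(2)*r^4/4 - 3*sqrt(2)*r^3/4 - r^3/4 - 13*sqrt(2)*r^2/4 + 3*r^2/4 - 3*r + 39*sqrt(2)*r/4 + 9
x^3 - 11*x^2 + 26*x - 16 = (x - 8)*(x - 2)*(x - 1)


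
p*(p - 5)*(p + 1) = p^3 - 4*p^2 - 5*p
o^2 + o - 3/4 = (o - 1/2)*(o + 3/2)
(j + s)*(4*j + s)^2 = 16*j^3 + 24*j^2*s + 9*j*s^2 + s^3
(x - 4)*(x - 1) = x^2 - 5*x + 4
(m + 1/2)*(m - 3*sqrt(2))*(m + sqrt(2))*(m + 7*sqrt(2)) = m^4 + m^3/2 + 5*sqrt(2)*m^3 - 34*m^2 + 5*sqrt(2)*m^2/2 - 42*sqrt(2)*m - 17*m - 21*sqrt(2)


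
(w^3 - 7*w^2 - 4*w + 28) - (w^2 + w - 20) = w^3 - 8*w^2 - 5*w + 48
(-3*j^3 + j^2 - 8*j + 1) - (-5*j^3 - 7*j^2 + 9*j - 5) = 2*j^3 + 8*j^2 - 17*j + 6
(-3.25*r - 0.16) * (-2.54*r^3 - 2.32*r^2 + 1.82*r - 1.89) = 8.255*r^4 + 7.9464*r^3 - 5.5438*r^2 + 5.8513*r + 0.3024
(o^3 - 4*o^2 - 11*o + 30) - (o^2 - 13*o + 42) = o^3 - 5*o^2 + 2*o - 12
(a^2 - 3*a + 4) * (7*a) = 7*a^3 - 21*a^2 + 28*a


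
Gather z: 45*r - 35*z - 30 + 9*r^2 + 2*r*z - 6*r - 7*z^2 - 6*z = 9*r^2 + 39*r - 7*z^2 + z*(2*r - 41) - 30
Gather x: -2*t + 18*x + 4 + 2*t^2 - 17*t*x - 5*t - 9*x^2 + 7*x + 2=2*t^2 - 7*t - 9*x^2 + x*(25 - 17*t) + 6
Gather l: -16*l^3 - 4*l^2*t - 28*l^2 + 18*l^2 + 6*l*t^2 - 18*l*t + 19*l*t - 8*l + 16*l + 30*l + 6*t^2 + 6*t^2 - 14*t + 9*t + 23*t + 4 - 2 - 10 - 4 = -16*l^3 + l^2*(-4*t - 10) + l*(6*t^2 + t + 38) + 12*t^2 + 18*t - 12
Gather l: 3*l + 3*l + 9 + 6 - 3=6*l + 12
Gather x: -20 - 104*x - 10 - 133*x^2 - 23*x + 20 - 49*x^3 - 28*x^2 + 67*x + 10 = -49*x^3 - 161*x^2 - 60*x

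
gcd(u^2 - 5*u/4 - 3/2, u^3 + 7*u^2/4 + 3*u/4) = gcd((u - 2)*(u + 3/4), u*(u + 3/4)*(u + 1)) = u + 3/4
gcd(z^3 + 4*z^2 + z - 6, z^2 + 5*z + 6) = z^2 + 5*z + 6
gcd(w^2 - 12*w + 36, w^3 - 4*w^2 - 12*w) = w - 6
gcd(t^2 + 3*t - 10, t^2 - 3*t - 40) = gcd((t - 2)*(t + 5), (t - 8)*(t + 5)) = t + 5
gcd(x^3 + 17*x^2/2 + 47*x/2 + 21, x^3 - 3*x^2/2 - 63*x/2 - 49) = x^2 + 11*x/2 + 7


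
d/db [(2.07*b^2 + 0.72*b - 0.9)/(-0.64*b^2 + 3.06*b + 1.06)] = (6.795*b^2 + 3.2364*b + 3.5172)/(0.4096*b^4 - 3.9168*b^3 + 8.0068*b^2 + 6.4872*b + 1.1236)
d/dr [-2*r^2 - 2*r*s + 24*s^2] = -4*r - 2*s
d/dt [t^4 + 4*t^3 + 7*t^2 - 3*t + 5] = 4*t^3 + 12*t^2 + 14*t - 3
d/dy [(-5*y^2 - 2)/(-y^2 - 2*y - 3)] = 2*(5*y^2 + 13*y - 2)/(y^4 + 4*y^3 + 10*y^2 + 12*y + 9)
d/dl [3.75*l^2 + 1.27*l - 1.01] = 7.5*l + 1.27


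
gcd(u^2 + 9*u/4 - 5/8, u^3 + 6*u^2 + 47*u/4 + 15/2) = u + 5/2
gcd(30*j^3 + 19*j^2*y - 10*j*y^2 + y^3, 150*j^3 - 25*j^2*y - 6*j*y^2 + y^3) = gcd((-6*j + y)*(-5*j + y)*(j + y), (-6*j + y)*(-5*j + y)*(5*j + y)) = 30*j^2 - 11*j*y + y^2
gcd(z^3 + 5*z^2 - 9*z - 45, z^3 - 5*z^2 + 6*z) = z - 3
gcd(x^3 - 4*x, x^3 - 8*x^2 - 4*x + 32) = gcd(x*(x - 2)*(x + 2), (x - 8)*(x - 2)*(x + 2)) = x^2 - 4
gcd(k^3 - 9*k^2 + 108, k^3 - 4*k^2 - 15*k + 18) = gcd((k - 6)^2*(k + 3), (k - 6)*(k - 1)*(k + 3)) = k^2 - 3*k - 18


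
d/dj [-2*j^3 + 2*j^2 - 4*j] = -6*j^2 + 4*j - 4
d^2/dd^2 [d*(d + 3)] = 2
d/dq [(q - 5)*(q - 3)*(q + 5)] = 3*q^2 - 6*q - 25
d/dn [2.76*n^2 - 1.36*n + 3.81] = 5.52*n - 1.36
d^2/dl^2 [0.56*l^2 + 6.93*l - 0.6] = 1.12000000000000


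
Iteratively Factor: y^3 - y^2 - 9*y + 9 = (y - 3)*(y^2 + 2*y - 3) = (y - 3)*(y + 3)*(y - 1)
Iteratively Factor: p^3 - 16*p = (p - 4)*(p^2 + 4*p) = p*(p - 4)*(p + 4)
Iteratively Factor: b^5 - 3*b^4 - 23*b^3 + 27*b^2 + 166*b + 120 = (b - 4)*(b^4 + b^3 - 19*b^2 - 49*b - 30) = (b - 4)*(b + 1)*(b^3 - 19*b - 30) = (b - 5)*(b - 4)*(b + 1)*(b^2 + 5*b + 6) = (b - 5)*(b - 4)*(b + 1)*(b + 3)*(b + 2)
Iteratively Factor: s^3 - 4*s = (s - 2)*(s^2 + 2*s) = (s - 2)*(s + 2)*(s)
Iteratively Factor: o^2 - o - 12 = (o - 4)*(o + 3)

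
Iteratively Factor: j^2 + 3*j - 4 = (j - 1)*(j + 4)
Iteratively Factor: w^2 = (w)*(w)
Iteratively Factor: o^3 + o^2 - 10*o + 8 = (o + 4)*(o^2 - 3*o + 2) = (o - 1)*(o + 4)*(o - 2)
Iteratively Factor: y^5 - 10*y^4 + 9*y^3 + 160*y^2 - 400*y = (y - 5)*(y^4 - 5*y^3 - 16*y^2 + 80*y) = y*(y - 5)*(y^3 - 5*y^2 - 16*y + 80) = y*(y - 5)*(y + 4)*(y^2 - 9*y + 20) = y*(y - 5)*(y - 4)*(y + 4)*(y - 5)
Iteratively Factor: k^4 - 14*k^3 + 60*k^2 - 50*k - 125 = (k - 5)*(k^3 - 9*k^2 + 15*k + 25) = (k - 5)^2*(k^2 - 4*k - 5) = (k - 5)^3*(k + 1)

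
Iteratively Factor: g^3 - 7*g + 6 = (g + 3)*(g^2 - 3*g + 2) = (g - 2)*(g + 3)*(g - 1)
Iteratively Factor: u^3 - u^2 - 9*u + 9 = (u - 1)*(u^2 - 9) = (u - 1)*(u + 3)*(u - 3)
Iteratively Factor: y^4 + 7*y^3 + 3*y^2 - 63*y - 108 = (y + 3)*(y^3 + 4*y^2 - 9*y - 36) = (y - 3)*(y + 3)*(y^2 + 7*y + 12) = (y - 3)*(y + 3)*(y + 4)*(y + 3)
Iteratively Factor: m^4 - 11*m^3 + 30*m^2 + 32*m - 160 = (m - 5)*(m^3 - 6*m^2 + 32) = (m - 5)*(m - 4)*(m^2 - 2*m - 8) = (m - 5)*(m - 4)^2*(m + 2)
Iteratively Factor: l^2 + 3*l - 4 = (l - 1)*(l + 4)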